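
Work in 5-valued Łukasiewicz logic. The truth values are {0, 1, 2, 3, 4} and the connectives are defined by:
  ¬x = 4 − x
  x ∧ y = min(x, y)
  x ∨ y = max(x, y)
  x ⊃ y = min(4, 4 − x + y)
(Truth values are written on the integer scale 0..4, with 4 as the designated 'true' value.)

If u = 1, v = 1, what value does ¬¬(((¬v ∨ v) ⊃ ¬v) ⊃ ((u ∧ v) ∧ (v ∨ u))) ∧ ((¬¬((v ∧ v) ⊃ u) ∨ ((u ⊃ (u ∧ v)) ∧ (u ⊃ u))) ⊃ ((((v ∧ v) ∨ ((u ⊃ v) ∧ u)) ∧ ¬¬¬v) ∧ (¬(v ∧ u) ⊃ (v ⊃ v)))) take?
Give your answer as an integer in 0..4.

¬v = ¬1 = 3
¬v ∨ v = 3 ∨ 1 = 3
¬v = ¬1 = 3
(¬v ∨ v) ⊃ ¬v = 3 ⊃ 3 = 4
u ∧ v = 1 ∧ 1 = 1
v ∨ u = 1 ∨ 1 = 1
(u ∧ v) ∧ (v ∨ u) = 1 ∧ 1 = 1
((¬v ∨ v) ⊃ ¬v) ⊃ ((u ∧ v) ∧ (v ∨ u)) = 4 ⊃ 1 = 1
¬(((¬v ∨ v) ⊃ ¬v) ⊃ ((u ∧ v) ∧ (v ∨ u))) = ¬1 = 3
¬¬(((¬v ∨ v) ⊃ ¬v) ⊃ ((u ∧ v) ∧ (v ∨ u))) = ¬3 = 1
v ∧ v = 1 ∧ 1 = 1
(v ∧ v) ⊃ u = 1 ⊃ 1 = 4
¬((v ∧ v) ⊃ u) = ¬4 = 0
¬¬((v ∧ v) ⊃ u) = ¬0 = 4
u ∧ v = 1 ∧ 1 = 1
u ⊃ (u ∧ v) = 1 ⊃ 1 = 4
u ⊃ u = 1 ⊃ 1 = 4
(u ⊃ (u ∧ v)) ∧ (u ⊃ u) = 4 ∧ 4 = 4
¬¬((v ∧ v) ⊃ u) ∨ ((u ⊃ (u ∧ v)) ∧ (u ⊃ u)) = 4 ∨ 4 = 4
v ∧ v = 1 ∧ 1 = 1
u ⊃ v = 1 ⊃ 1 = 4
(u ⊃ v) ∧ u = 4 ∧ 1 = 1
(v ∧ v) ∨ ((u ⊃ v) ∧ u) = 1 ∨ 1 = 1
¬v = ¬1 = 3
¬¬v = ¬3 = 1
¬¬¬v = ¬1 = 3
((v ∧ v) ∨ ((u ⊃ v) ∧ u)) ∧ ¬¬¬v = 1 ∧ 3 = 1
v ∧ u = 1 ∧ 1 = 1
¬(v ∧ u) = ¬1 = 3
v ⊃ v = 1 ⊃ 1 = 4
¬(v ∧ u) ⊃ (v ⊃ v) = 3 ⊃ 4 = 4
(((v ∧ v) ∨ ((u ⊃ v) ∧ u)) ∧ ¬¬¬v) ∧ (¬(v ∧ u) ⊃ (v ⊃ v)) = 1 ∧ 4 = 1
(¬¬((v ∧ v) ⊃ u) ∨ ((u ⊃ (u ∧ v)) ∧ (u ⊃ u))) ⊃ ((((v ∧ v) ∨ ((u ⊃ v) ∧ u)) ∧ ¬¬¬v) ∧ (¬(v ∧ u) ⊃ (v ⊃ v))) = 4 ⊃ 1 = 1
¬¬(((¬v ∨ v) ⊃ ¬v) ⊃ ((u ∧ v) ∧ (v ∨ u))) ∧ ((¬¬((v ∧ v) ⊃ u) ∨ ((u ⊃ (u ∧ v)) ∧ (u ⊃ u))) ⊃ ((((v ∧ v) ∨ ((u ⊃ v) ∧ u)) ∧ ¬¬¬v) ∧ (¬(v ∧ u) ⊃ (v ⊃ v)))) = 1 ∧ 1 = 1

1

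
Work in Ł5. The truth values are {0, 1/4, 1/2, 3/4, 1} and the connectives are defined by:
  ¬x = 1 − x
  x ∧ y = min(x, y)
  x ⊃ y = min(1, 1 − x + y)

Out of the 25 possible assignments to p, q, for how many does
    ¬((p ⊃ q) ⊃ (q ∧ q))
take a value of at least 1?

1

value 1: 1 assignment (counts)
value 3/4: 3 assignments
value 1/2: 5 assignments
value 1/4: 7 assignments
value 0: 9 assignments
So 1 of the 25 assignments meets the threshold.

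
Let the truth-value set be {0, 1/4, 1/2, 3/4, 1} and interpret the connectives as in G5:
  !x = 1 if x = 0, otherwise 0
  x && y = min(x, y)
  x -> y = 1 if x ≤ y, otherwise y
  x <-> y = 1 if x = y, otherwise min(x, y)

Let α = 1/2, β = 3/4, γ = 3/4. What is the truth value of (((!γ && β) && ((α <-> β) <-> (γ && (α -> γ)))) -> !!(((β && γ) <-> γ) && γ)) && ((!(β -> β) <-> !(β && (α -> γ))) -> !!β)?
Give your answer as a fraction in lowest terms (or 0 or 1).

!γ = !3/4 = 0
!γ && β = 0 && 3/4 = 0
α <-> β = 1/2 <-> 3/4 = 1/2
α -> γ = 1/2 -> 3/4 = 1
γ && (α -> γ) = 3/4 && 1 = 3/4
(α <-> β) <-> (γ && (α -> γ)) = 1/2 <-> 3/4 = 1/2
(!γ && β) && ((α <-> β) <-> (γ && (α -> γ))) = 0 && 1/2 = 0
β && γ = 3/4 && 3/4 = 3/4
(β && γ) <-> γ = 3/4 <-> 3/4 = 1
((β && γ) <-> γ) && γ = 1 && 3/4 = 3/4
!(((β && γ) <-> γ) && γ) = !3/4 = 0
!!(((β && γ) <-> γ) && γ) = !0 = 1
((!γ && β) && ((α <-> β) <-> (γ && (α -> γ)))) -> !!(((β && γ) <-> γ) && γ) = 0 -> 1 = 1
β -> β = 3/4 -> 3/4 = 1
!(β -> β) = !1 = 0
α -> γ = 1/2 -> 3/4 = 1
β && (α -> γ) = 3/4 && 1 = 3/4
!(β && (α -> γ)) = !3/4 = 0
!(β -> β) <-> !(β && (α -> γ)) = 0 <-> 0 = 1
!β = !3/4 = 0
!!β = !0 = 1
(!(β -> β) <-> !(β && (α -> γ))) -> !!β = 1 -> 1 = 1
(((!γ && β) && ((α <-> β) <-> (γ && (α -> γ)))) -> !!(((β && γ) <-> γ) && γ)) && ((!(β -> β) <-> !(β && (α -> γ))) -> !!β) = 1 && 1 = 1

1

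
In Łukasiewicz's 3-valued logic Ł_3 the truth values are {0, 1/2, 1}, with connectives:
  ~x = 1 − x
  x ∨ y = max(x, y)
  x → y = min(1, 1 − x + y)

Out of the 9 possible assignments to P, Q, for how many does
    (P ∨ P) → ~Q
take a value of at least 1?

6

P = 0, Q = 0 ↦ 1  ≥
P = 0, Q = 1/2 ↦ 1  ≥
P = 0, Q = 1 ↦ 1  ≥
P = 1/2, Q = 0 ↦ 1  ≥
P = 1/2, Q = 1/2 ↦ 1  ≥
P = 1/2, Q = 1 ↦ 1/2  <
P = 1, Q = 0 ↦ 1  ≥
P = 1, Q = 1/2 ↦ 1/2  <
P = 1, Q = 1 ↦ 0  <
So 6 of the 9 assignments meet the threshold.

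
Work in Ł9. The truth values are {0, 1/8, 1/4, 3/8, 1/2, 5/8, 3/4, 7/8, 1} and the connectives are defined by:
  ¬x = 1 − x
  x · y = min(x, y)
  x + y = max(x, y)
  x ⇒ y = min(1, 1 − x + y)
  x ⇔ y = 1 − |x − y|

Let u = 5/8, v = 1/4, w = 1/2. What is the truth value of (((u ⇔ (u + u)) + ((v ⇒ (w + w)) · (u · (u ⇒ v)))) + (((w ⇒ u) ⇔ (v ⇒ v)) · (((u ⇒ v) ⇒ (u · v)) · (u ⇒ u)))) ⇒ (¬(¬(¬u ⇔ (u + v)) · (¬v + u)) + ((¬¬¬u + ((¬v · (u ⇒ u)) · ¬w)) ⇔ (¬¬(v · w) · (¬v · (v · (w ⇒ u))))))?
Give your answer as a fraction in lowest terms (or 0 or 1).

u + u = 5/8 + 5/8 = 5/8
u ⇔ (u + u) = 5/8 ⇔ 5/8 = 1
w + w = 1/2 + 1/2 = 1/2
v ⇒ (w + w) = 1/4 ⇒ 1/2 = 1
u ⇒ v = 5/8 ⇒ 1/4 = 5/8
u · (u ⇒ v) = 5/8 · 5/8 = 5/8
(v ⇒ (w + w)) · (u · (u ⇒ v)) = 1 · 5/8 = 5/8
(u ⇔ (u + u)) + ((v ⇒ (w + w)) · (u · (u ⇒ v))) = 1 + 5/8 = 1
w ⇒ u = 1/2 ⇒ 5/8 = 1
v ⇒ v = 1/4 ⇒ 1/4 = 1
(w ⇒ u) ⇔ (v ⇒ v) = 1 ⇔ 1 = 1
u ⇒ v = 5/8 ⇒ 1/4 = 5/8
u · v = 5/8 · 1/4 = 1/4
(u ⇒ v) ⇒ (u · v) = 5/8 ⇒ 1/4 = 5/8
u ⇒ u = 5/8 ⇒ 5/8 = 1
((u ⇒ v) ⇒ (u · v)) · (u ⇒ u) = 5/8 · 1 = 5/8
((w ⇒ u) ⇔ (v ⇒ v)) · (((u ⇒ v) ⇒ (u · v)) · (u ⇒ u)) = 1 · 5/8 = 5/8
((u ⇔ (u + u)) + ((v ⇒ (w + w)) · (u · (u ⇒ v)))) + (((w ⇒ u) ⇔ (v ⇒ v)) · (((u ⇒ v) ⇒ (u · v)) · (u ⇒ u))) = 1 + 5/8 = 1
¬u = ¬5/8 = 3/8
u + v = 5/8 + 1/4 = 5/8
¬u ⇔ (u + v) = 3/8 ⇔ 5/8 = 3/4
¬(¬u ⇔ (u + v)) = ¬3/4 = 1/4
¬v = ¬1/4 = 3/4
¬v + u = 3/4 + 5/8 = 3/4
¬(¬u ⇔ (u + v)) · (¬v + u) = 1/4 · 3/4 = 1/4
¬(¬(¬u ⇔ (u + v)) · (¬v + u)) = ¬1/4 = 3/4
¬u = ¬5/8 = 3/8
¬¬u = ¬3/8 = 5/8
¬¬¬u = ¬5/8 = 3/8
¬v = ¬1/4 = 3/4
u ⇒ u = 5/8 ⇒ 5/8 = 1
¬v · (u ⇒ u) = 3/4 · 1 = 3/4
¬w = ¬1/2 = 1/2
(¬v · (u ⇒ u)) · ¬w = 3/4 · 1/2 = 1/2
¬¬¬u + ((¬v · (u ⇒ u)) · ¬w) = 3/8 + 1/2 = 1/2
v · w = 1/4 · 1/2 = 1/4
¬(v · w) = ¬1/4 = 3/4
¬¬(v · w) = ¬3/4 = 1/4
¬v = ¬1/4 = 3/4
w ⇒ u = 1/2 ⇒ 5/8 = 1
v · (w ⇒ u) = 1/4 · 1 = 1/4
¬v · (v · (w ⇒ u)) = 3/4 · 1/4 = 1/4
¬¬(v · w) · (¬v · (v · (w ⇒ u))) = 1/4 · 1/4 = 1/4
(¬¬¬u + ((¬v · (u ⇒ u)) · ¬w)) ⇔ (¬¬(v · w) · (¬v · (v · (w ⇒ u)))) = 1/2 ⇔ 1/4 = 3/4
¬(¬(¬u ⇔ (u + v)) · (¬v + u)) + ((¬¬¬u + ((¬v · (u ⇒ u)) · ¬w)) ⇔ (¬¬(v · w) · (¬v · (v · (w ⇒ u))))) = 3/4 + 3/4 = 3/4
(((u ⇔ (u + u)) + ((v ⇒ (w + w)) · (u · (u ⇒ v)))) + (((w ⇒ u) ⇔ (v ⇒ v)) · (((u ⇒ v) ⇒ (u · v)) · (u ⇒ u)))) ⇒ (¬(¬(¬u ⇔ (u + v)) · (¬v + u)) + ((¬¬¬u + ((¬v · (u ⇒ u)) · ¬w)) ⇔ (¬¬(v · w) · (¬v · (v · (w ⇒ u)))))) = 1 ⇒ 3/4 = 3/4

3/4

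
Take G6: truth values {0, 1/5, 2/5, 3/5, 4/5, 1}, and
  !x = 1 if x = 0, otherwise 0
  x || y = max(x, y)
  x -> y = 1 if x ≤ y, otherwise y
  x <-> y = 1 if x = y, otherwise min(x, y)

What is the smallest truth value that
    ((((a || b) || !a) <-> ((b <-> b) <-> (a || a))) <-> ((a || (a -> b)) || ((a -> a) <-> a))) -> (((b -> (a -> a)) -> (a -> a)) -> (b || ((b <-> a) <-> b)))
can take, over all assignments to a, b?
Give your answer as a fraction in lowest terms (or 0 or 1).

1/5

Take a = 1/5, b = 1/5:
a || b = 1/5 || 1/5 = 1/5
!a = !1/5 = 0
(a || b) || !a = 1/5 || 0 = 1/5
b <-> b = 1/5 <-> 1/5 = 1
a || a = 1/5 || 1/5 = 1/5
(b <-> b) <-> (a || a) = 1 <-> 1/5 = 1/5
((a || b) || !a) <-> ((b <-> b) <-> (a || a)) = 1/5 <-> 1/5 = 1
a -> b = 1/5 -> 1/5 = 1
a || (a -> b) = 1/5 || 1 = 1
a -> a = 1/5 -> 1/5 = 1
(a -> a) <-> a = 1 <-> 1/5 = 1/5
(a || (a -> b)) || ((a -> a) <-> a) = 1 || 1/5 = 1
(((a || b) || !a) <-> ((b <-> b) <-> (a || a))) <-> ((a || (a -> b)) || ((a -> a) <-> a)) = 1 <-> 1 = 1
a -> a = 1/5 -> 1/5 = 1
b -> (a -> a) = 1/5 -> 1 = 1
a -> a = 1/5 -> 1/5 = 1
(b -> (a -> a)) -> (a -> a) = 1 -> 1 = 1
b <-> a = 1/5 <-> 1/5 = 1
(b <-> a) <-> b = 1 <-> 1/5 = 1/5
b || ((b <-> a) <-> b) = 1/5 || 1/5 = 1/5
((b -> (a -> a)) -> (a -> a)) -> (b || ((b <-> a) <-> b)) = 1 -> 1/5 = 1/5
((((a || b) || !a) <-> ((b <-> b) <-> (a || a))) <-> ((a || (a -> b)) || ((a -> a) <-> a))) -> (((b -> (a -> a)) -> (a -> a)) -> (b || ((b <-> a) <-> b))) = 1 -> 1/5 = 1/5
No assignment yields a value below 1/5, so this is the minimum.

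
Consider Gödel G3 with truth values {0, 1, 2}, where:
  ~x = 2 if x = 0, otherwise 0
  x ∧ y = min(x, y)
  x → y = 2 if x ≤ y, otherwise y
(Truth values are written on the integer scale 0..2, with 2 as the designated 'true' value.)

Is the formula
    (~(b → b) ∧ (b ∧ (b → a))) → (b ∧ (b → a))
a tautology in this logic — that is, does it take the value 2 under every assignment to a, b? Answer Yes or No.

Yes

a = 0, b = 0 ↦ 2
a = 0, b = 1 ↦ 2
a = 0, b = 2 ↦ 2
a = 1, b = 0 ↦ 2
a = 1, b = 1 ↦ 2
a = 1, b = 2 ↦ 2
a = 2, b = 0 ↦ 2
a = 2, b = 1 ↦ 2
a = 2, b = 2 ↦ 2
Every assignment gives a value ≥ 2.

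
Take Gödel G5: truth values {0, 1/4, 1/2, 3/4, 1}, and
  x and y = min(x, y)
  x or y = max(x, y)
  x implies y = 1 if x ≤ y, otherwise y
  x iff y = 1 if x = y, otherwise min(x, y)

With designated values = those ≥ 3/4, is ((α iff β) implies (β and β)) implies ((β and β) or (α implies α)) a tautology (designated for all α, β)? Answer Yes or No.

Yes

At α = 1/2, β = 3/4, for instance:
α iff β = 1/2 iff 3/4 = 1/2
β and β = 3/4 and 3/4 = 3/4
(α iff β) implies (β and β) = 1/2 implies 3/4 = 1
β and β = 3/4 and 3/4 = 3/4
α implies α = 1/2 implies 1/2 = 1
(β and β) or (α implies α) = 3/4 or 1 = 1
((α iff β) implies (β and β)) implies ((β and β) or (α implies α)) = 1 implies 1 = 1
and checking the remaining 24 assignments likewise gives ≥ 3/4 in every case.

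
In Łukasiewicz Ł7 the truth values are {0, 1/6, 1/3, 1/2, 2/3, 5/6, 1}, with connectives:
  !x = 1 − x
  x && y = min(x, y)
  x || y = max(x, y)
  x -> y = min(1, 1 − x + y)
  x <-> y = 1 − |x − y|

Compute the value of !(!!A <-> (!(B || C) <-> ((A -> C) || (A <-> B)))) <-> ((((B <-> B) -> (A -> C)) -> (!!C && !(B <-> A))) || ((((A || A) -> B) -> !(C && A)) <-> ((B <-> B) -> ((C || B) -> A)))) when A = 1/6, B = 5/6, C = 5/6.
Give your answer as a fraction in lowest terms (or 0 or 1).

1/3

!A = !1/6 = 5/6
!!A = !5/6 = 1/6
B || C = 5/6 || 5/6 = 5/6
!(B || C) = !5/6 = 1/6
A -> C = 1/6 -> 5/6 = 1
A <-> B = 1/6 <-> 5/6 = 1/3
(A -> C) || (A <-> B) = 1 || 1/3 = 1
!(B || C) <-> ((A -> C) || (A <-> B)) = 1/6 <-> 1 = 1/6
!!A <-> (!(B || C) <-> ((A -> C) || (A <-> B))) = 1/6 <-> 1/6 = 1
!(!!A <-> (!(B || C) <-> ((A -> C) || (A <-> B)))) = !1 = 0
B <-> B = 5/6 <-> 5/6 = 1
A -> C = 1/6 -> 5/6 = 1
(B <-> B) -> (A -> C) = 1 -> 1 = 1
!C = !5/6 = 1/6
!!C = !1/6 = 5/6
B <-> A = 5/6 <-> 1/6 = 1/3
!(B <-> A) = !1/3 = 2/3
!!C && !(B <-> A) = 5/6 && 2/3 = 2/3
((B <-> B) -> (A -> C)) -> (!!C && !(B <-> A)) = 1 -> 2/3 = 2/3
A || A = 1/6 || 1/6 = 1/6
(A || A) -> B = 1/6 -> 5/6 = 1
C && A = 5/6 && 1/6 = 1/6
!(C && A) = !1/6 = 5/6
((A || A) -> B) -> !(C && A) = 1 -> 5/6 = 5/6
B <-> B = 5/6 <-> 5/6 = 1
C || B = 5/6 || 5/6 = 5/6
(C || B) -> A = 5/6 -> 1/6 = 1/3
(B <-> B) -> ((C || B) -> A) = 1 -> 1/3 = 1/3
(((A || A) -> B) -> !(C && A)) <-> ((B <-> B) -> ((C || B) -> A)) = 5/6 <-> 1/3 = 1/2
(((B <-> B) -> (A -> C)) -> (!!C && !(B <-> A))) || ((((A || A) -> B) -> !(C && A)) <-> ((B <-> B) -> ((C || B) -> A))) = 2/3 || 1/2 = 2/3
!(!!A <-> (!(B || C) <-> ((A -> C) || (A <-> B)))) <-> ((((B <-> B) -> (A -> C)) -> (!!C && !(B <-> A))) || ((((A || A) -> B) -> !(C && A)) <-> ((B <-> B) -> ((C || B) -> A)))) = 0 <-> 2/3 = 1/3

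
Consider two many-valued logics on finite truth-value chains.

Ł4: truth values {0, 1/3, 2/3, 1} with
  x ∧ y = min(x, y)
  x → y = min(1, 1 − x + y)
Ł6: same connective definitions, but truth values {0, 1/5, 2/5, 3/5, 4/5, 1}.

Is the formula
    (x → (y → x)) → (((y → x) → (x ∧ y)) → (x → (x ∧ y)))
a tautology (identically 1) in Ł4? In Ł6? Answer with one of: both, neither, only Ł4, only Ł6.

In Ł4: every assignment gives 1 — tautology.
In Ł6: every assignment gives 1 — tautology.

both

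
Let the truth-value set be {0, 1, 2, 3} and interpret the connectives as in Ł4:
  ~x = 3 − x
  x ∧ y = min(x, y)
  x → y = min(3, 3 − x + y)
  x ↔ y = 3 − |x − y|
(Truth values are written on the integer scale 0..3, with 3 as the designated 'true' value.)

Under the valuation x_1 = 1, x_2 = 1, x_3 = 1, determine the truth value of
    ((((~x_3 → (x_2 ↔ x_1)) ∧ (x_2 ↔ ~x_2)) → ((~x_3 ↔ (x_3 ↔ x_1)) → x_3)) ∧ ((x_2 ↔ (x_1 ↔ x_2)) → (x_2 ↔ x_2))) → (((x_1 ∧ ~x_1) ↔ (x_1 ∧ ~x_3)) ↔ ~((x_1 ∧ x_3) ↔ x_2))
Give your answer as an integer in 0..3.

0

~x_3 = ~1 = 2
x_2 ↔ x_1 = 1 ↔ 1 = 3
~x_3 → (x_2 ↔ x_1) = 2 → 3 = 3
~x_2 = ~1 = 2
x_2 ↔ ~x_2 = 1 ↔ 2 = 2
(~x_3 → (x_2 ↔ x_1)) ∧ (x_2 ↔ ~x_2) = 3 ∧ 2 = 2
~x_3 = ~1 = 2
x_3 ↔ x_1 = 1 ↔ 1 = 3
~x_3 ↔ (x_3 ↔ x_1) = 2 ↔ 3 = 2
(~x_3 ↔ (x_3 ↔ x_1)) → x_3 = 2 → 1 = 2
((~x_3 → (x_2 ↔ x_1)) ∧ (x_2 ↔ ~x_2)) → ((~x_3 ↔ (x_3 ↔ x_1)) → x_3) = 2 → 2 = 3
x_1 ↔ x_2 = 1 ↔ 1 = 3
x_2 ↔ (x_1 ↔ x_2) = 1 ↔ 3 = 1
x_2 ↔ x_2 = 1 ↔ 1 = 3
(x_2 ↔ (x_1 ↔ x_2)) → (x_2 ↔ x_2) = 1 → 3 = 3
(((~x_3 → (x_2 ↔ x_1)) ∧ (x_2 ↔ ~x_2)) → ((~x_3 ↔ (x_3 ↔ x_1)) → x_3)) ∧ ((x_2 ↔ (x_1 ↔ x_2)) → (x_2 ↔ x_2)) = 3 ∧ 3 = 3
~x_1 = ~1 = 2
x_1 ∧ ~x_1 = 1 ∧ 2 = 1
~x_3 = ~1 = 2
x_1 ∧ ~x_3 = 1 ∧ 2 = 1
(x_1 ∧ ~x_1) ↔ (x_1 ∧ ~x_3) = 1 ↔ 1 = 3
x_1 ∧ x_3 = 1 ∧ 1 = 1
(x_1 ∧ x_3) ↔ x_2 = 1 ↔ 1 = 3
~((x_1 ∧ x_3) ↔ x_2) = ~3 = 0
((x_1 ∧ ~x_1) ↔ (x_1 ∧ ~x_3)) ↔ ~((x_1 ∧ x_3) ↔ x_2) = 3 ↔ 0 = 0
((((~x_3 → (x_2 ↔ x_1)) ∧ (x_2 ↔ ~x_2)) → ((~x_3 ↔ (x_3 ↔ x_1)) → x_3)) ∧ ((x_2 ↔ (x_1 ↔ x_2)) → (x_2 ↔ x_2))) → (((x_1 ∧ ~x_1) ↔ (x_1 ∧ ~x_3)) ↔ ~((x_1 ∧ x_3) ↔ x_2)) = 3 → 0 = 0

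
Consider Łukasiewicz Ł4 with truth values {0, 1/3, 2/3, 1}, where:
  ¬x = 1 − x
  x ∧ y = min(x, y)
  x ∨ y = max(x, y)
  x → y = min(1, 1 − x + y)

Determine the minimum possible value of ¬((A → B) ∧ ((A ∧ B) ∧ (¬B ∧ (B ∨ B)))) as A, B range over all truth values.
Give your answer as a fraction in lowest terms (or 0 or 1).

2/3

Take A = 1/3, B = 1/3:
A → B = 1/3 → 1/3 = 1
A ∧ B = 1/3 ∧ 1/3 = 1/3
¬B = ¬1/3 = 2/3
B ∨ B = 1/3 ∨ 1/3 = 1/3
¬B ∧ (B ∨ B) = 2/3 ∧ 1/3 = 1/3
(A ∧ B) ∧ (¬B ∧ (B ∨ B)) = 1/3 ∧ 1/3 = 1/3
(A → B) ∧ ((A ∧ B) ∧ (¬B ∧ (B ∨ B))) = 1 ∧ 1/3 = 1/3
¬((A → B) ∧ ((A ∧ B) ∧ (¬B ∧ (B ∨ B)))) = ¬1/3 = 2/3
No assignment yields a value below 2/3, so this is the minimum.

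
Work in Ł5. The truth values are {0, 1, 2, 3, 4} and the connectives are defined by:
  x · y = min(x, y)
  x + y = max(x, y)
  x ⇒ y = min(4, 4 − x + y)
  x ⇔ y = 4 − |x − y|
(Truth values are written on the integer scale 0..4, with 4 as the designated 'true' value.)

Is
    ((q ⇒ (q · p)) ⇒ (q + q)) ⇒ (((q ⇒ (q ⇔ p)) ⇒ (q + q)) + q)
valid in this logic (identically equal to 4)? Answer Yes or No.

No

Counterexample: take p = 0, q = 1.
q · p = 1 · 0 = 0
q ⇒ (q · p) = 1 ⇒ 0 = 3
q + q = 1 + 1 = 1
(q ⇒ (q · p)) ⇒ (q + q) = 3 ⇒ 1 = 2
q ⇔ p = 1 ⇔ 0 = 3
q ⇒ (q ⇔ p) = 1 ⇒ 3 = 4
q + q = 1 + 1 = 1
(q ⇒ (q ⇔ p)) ⇒ (q + q) = 4 ⇒ 1 = 1
((q ⇒ (q ⇔ p)) ⇒ (q + q)) + q = 1 + 1 = 1
((q ⇒ (q · p)) ⇒ (q + q)) ⇒ (((q ⇒ (q ⇔ p)) ⇒ (q + q)) + q) = 2 ⇒ 1 = 3
This gives 3 ≠ 4.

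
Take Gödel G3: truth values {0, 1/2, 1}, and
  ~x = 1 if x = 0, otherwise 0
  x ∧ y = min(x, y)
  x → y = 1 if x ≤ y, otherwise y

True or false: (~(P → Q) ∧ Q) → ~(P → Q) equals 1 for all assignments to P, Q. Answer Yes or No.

P = 0, Q = 0 ↦ 1
P = 0, Q = 1/2 ↦ 1
P = 0, Q = 1 ↦ 1
P = 1/2, Q = 0 ↦ 1
P = 1/2, Q = 1/2 ↦ 1
P = 1/2, Q = 1 ↦ 1
P = 1, Q = 0 ↦ 1
P = 1, Q = 1/2 ↦ 1
P = 1, Q = 1 ↦ 1
Every assignment gives a value ≥ 1.

Yes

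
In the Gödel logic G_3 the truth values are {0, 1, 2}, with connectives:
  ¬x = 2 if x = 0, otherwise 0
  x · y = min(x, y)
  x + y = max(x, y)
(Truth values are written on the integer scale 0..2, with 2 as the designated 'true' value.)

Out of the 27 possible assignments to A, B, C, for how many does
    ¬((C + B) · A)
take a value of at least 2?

11

value 2: 11 assignments (counts)
value 0: 16 assignments
So 11 of the 27 assignments meet the threshold.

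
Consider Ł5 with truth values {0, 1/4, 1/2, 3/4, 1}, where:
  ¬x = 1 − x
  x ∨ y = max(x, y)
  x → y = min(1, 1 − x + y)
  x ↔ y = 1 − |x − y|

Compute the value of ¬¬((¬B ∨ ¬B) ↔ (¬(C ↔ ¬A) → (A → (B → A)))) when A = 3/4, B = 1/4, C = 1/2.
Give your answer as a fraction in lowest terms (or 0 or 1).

3/4

¬B = ¬1/4 = 3/4
¬B = ¬1/4 = 3/4
¬B ∨ ¬B = 3/4 ∨ 3/4 = 3/4
¬A = ¬3/4 = 1/4
C ↔ ¬A = 1/2 ↔ 1/4 = 3/4
¬(C ↔ ¬A) = ¬3/4 = 1/4
B → A = 1/4 → 3/4 = 1
A → (B → A) = 3/4 → 1 = 1
¬(C ↔ ¬A) → (A → (B → A)) = 1/4 → 1 = 1
(¬B ∨ ¬B) ↔ (¬(C ↔ ¬A) → (A → (B → A))) = 3/4 ↔ 1 = 3/4
¬((¬B ∨ ¬B) ↔ (¬(C ↔ ¬A) → (A → (B → A)))) = ¬3/4 = 1/4
¬¬((¬B ∨ ¬B) ↔ (¬(C ↔ ¬A) → (A → (B → A)))) = ¬1/4 = 3/4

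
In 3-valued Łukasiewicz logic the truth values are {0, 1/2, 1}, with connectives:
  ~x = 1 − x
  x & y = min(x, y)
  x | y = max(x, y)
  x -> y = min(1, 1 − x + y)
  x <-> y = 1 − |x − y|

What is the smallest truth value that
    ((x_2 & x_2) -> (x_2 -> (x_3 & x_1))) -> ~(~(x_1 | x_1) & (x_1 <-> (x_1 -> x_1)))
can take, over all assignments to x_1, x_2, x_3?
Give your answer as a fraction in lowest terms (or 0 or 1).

1/2

Take x_1 = 1/2, x_2 = 0, x_3 = 0:
x_2 & x_2 = 0 & 0 = 0
x_3 & x_1 = 0 & 1/2 = 0
x_2 -> (x_3 & x_1) = 0 -> 0 = 1
(x_2 & x_2) -> (x_2 -> (x_3 & x_1)) = 0 -> 1 = 1
x_1 | x_1 = 1/2 | 1/2 = 1/2
~(x_1 | x_1) = ~1/2 = 1/2
x_1 -> x_1 = 1/2 -> 1/2 = 1
x_1 <-> (x_1 -> x_1) = 1/2 <-> 1 = 1/2
~(x_1 | x_1) & (x_1 <-> (x_1 -> x_1)) = 1/2 & 1/2 = 1/2
~(~(x_1 | x_1) & (x_1 <-> (x_1 -> x_1))) = ~1/2 = 1/2
((x_2 & x_2) -> (x_2 -> (x_3 & x_1))) -> ~(~(x_1 | x_1) & (x_1 <-> (x_1 -> x_1))) = 1 -> 1/2 = 1/2
No assignment yields a value below 1/2, so this is the minimum.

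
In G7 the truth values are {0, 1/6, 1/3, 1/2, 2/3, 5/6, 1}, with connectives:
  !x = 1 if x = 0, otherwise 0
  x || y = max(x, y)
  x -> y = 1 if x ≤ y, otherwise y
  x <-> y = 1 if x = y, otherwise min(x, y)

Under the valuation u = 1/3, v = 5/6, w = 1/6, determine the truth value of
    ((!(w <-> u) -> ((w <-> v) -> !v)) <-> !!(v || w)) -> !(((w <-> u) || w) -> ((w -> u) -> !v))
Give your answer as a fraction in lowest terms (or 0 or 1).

w <-> u = 1/6 <-> 1/3 = 1/6
!(w <-> u) = !1/6 = 0
w <-> v = 1/6 <-> 5/6 = 1/6
!v = !5/6 = 0
(w <-> v) -> !v = 1/6 -> 0 = 0
!(w <-> u) -> ((w <-> v) -> !v) = 0 -> 0 = 1
v || w = 5/6 || 1/6 = 5/6
!(v || w) = !5/6 = 0
!!(v || w) = !0 = 1
(!(w <-> u) -> ((w <-> v) -> !v)) <-> !!(v || w) = 1 <-> 1 = 1
w <-> u = 1/6 <-> 1/3 = 1/6
(w <-> u) || w = 1/6 || 1/6 = 1/6
w -> u = 1/6 -> 1/3 = 1
!v = !5/6 = 0
(w -> u) -> !v = 1 -> 0 = 0
((w <-> u) || w) -> ((w -> u) -> !v) = 1/6 -> 0 = 0
!(((w <-> u) || w) -> ((w -> u) -> !v)) = !0 = 1
((!(w <-> u) -> ((w <-> v) -> !v)) <-> !!(v || w)) -> !(((w <-> u) || w) -> ((w -> u) -> !v)) = 1 -> 1 = 1

1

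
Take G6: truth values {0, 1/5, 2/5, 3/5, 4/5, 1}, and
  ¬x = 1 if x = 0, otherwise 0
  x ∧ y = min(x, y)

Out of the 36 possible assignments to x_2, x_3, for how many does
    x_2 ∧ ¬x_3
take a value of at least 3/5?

value 1: 1 assignment (counts)
value 4/5: 1 assignment (counts)
value 3/5: 1 assignment (counts)
value 2/5: 1 assignment
value 1/5: 1 assignment
value 0: 31 assignments
So 3 of the 36 assignments meet the threshold.

3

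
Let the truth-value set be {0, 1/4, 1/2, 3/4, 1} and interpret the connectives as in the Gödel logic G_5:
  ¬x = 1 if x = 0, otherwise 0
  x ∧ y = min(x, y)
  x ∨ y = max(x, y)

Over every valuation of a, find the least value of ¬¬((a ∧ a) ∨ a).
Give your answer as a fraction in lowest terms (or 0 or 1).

0

Take a = 0:
a ∧ a = 0 ∧ 0 = 0
(a ∧ a) ∨ a = 0 ∨ 0 = 0
¬((a ∧ a) ∨ a) = ¬0 = 1
¬¬((a ∧ a) ∨ a) = ¬1 = 0
No assignment yields a value below 0, so this is the minimum.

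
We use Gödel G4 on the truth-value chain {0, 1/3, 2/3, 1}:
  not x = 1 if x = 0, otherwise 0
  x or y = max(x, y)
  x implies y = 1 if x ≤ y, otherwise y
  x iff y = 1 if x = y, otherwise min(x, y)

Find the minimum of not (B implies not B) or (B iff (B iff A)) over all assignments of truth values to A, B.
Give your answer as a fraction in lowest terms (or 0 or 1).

Take A = 0, B = 0:
not B = not 0 = 1
B implies not B = 0 implies 1 = 1
not (B implies not B) = not 1 = 0
B iff A = 0 iff 0 = 1
B iff (B iff A) = 0 iff 1 = 0
not (B implies not B) or (B iff (B iff A)) = 0 or 0 = 0
No assignment yields a value below 0, so this is the minimum.

0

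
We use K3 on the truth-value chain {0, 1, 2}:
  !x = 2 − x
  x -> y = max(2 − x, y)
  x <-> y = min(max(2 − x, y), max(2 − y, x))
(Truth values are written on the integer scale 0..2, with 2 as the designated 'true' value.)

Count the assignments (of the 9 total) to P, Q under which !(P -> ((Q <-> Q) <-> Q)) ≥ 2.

1

P = 0, Q = 0 ↦ 0  <
P = 0, Q = 1 ↦ 0  <
P = 0, Q = 2 ↦ 0  <
P = 1, Q = 0 ↦ 1  <
P = 1, Q = 1 ↦ 1  <
P = 1, Q = 2 ↦ 0  <
P = 2, Q = 0 ↦ 2  ≥
P = 2, Q = 1 ↦ 1  <
P = 2, Q = 2 ↦ 0  <
So 1 of the 9 assignments meets the threshold.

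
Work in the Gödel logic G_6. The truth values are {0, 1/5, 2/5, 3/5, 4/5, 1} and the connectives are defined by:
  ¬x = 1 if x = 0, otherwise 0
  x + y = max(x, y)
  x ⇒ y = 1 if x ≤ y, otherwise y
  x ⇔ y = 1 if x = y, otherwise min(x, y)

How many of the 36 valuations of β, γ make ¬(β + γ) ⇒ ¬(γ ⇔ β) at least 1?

35

value 1: 35 assignments (counts)
value 0: 1 assignment
So 35 of the 36 assignments meet the threshold.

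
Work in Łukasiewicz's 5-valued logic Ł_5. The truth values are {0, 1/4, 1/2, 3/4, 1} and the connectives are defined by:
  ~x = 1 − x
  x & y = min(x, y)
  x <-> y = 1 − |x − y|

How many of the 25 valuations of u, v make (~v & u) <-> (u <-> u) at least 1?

1

value 1: 1 assignment (counts)
value 3/4: 3 assignments
value 1/2: 5 assignments
value 1/4: 7 assignments
value 0: 9 assignments
So 1 of the 25 assignments meets the threshold.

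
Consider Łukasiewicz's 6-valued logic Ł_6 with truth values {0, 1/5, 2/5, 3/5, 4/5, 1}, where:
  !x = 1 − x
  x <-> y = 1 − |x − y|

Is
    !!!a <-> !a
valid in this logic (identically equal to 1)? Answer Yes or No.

Yes

a = 0 ↦ 1
a = 1/5 ↦ 1
a = 2/5 ↦ 1
a = 3/5 ↦ 1
a = 4/5 ↦ 1
a = 1 ↦ 1
Every assignment gives a value ≥ 1.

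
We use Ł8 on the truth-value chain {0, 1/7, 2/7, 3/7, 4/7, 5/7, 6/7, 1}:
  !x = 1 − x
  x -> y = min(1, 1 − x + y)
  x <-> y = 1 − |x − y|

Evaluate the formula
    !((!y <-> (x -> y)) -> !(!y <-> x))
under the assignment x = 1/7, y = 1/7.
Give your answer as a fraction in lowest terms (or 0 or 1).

1/7

!y = !1/7 = 6/7
x -> y = 1/7 -> 1/7 = 1
!y <-> (x -> y) = 6/7 <-> 1 = 6/7
!y = !1/7 = 6/7
!y <-> x = 6/7 <-> 1/7 = 2/7
!(!y <-> x) = !2/7 = 5/7
(!y <-> (x -> y)) -> !(!y <-> x) = 6/7 -> 5/7 = 6/7
!((!y <-> (x -> y)) -> !(!y <-> x)) = !6/7 = 1/7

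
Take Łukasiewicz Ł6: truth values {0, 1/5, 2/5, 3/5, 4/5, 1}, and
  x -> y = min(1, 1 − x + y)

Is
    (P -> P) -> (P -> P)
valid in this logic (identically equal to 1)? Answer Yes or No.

Yes

P = 0 ↦ 1
P = 1/5 ↦ 1
P = 2/5 ↦ 1
P = 3/5 ↦ 1
P = 4/5 ↦ 1
P = 1 ↦ 1
Every assignment gives a value ≥ 1.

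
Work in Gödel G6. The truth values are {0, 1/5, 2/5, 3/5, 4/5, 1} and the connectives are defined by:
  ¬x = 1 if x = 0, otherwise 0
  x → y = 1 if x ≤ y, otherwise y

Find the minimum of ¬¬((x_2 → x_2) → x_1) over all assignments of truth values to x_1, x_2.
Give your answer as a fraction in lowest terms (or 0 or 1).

Take x_1 = 0, x_2 = 0:
x_2 → x_2 = 0 → 0 = 1
(x_2 → x_2) → x_1 = 1 → 0 = 0
¬((x_2 → x_2) → x_1) = ¬0 = 1
¬¬((x_2 → x_2) → x_1) = ¬1 = 0
No assignment yields a value below 0, so this is the minimum.

0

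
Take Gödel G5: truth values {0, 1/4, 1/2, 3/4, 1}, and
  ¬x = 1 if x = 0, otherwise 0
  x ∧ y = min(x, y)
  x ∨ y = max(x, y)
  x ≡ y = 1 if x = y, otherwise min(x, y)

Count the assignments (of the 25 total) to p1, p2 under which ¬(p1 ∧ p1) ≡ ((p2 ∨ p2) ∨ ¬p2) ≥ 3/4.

3

value 1: 2 assignments (counts)
value 3/4: 1 assignment (counts)
value 1/2: 1 assignment
value 1/4: 1 assignment
value 0: 20 assignments
So 3 of the 25 assignments meet the threshold.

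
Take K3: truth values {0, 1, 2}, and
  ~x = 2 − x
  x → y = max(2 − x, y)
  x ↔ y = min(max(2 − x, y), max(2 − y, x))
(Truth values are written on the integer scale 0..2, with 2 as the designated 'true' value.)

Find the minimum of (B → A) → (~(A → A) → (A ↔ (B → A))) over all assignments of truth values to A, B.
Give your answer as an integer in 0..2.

1

Take A = 1, B = 0:
B → A = 0 → 1 = 2
A → A = 1 → 1 = 1
~(A → A) = ~1 = 1
B → A = 0 → 1 = 2
A ↔ (B → A) = 1 ↔ 2 = 1
~(A → A) → (A ↔ (B → A)) = 1 → 1 = 1
(B → A) → (~(A → A) → (A ↔ (B → A))) = 2 → 1 = 1
No assignment yields a value below 1, so this is the minimum.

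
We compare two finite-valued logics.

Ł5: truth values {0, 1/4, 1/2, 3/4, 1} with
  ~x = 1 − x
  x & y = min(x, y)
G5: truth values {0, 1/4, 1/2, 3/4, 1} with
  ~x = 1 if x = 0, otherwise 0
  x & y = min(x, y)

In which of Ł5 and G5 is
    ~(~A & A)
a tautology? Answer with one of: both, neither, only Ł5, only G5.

only G5

In Ł5: at A = 1/4 the value is 3/4 — not a tautology.
In G5: every assignment gives 1 — tautology.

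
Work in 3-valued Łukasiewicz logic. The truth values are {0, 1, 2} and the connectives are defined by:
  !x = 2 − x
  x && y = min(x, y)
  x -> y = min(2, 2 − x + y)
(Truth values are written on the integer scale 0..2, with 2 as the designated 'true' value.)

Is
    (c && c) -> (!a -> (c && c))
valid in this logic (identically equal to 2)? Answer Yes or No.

a = 0, c = 0 ↦ 2
a = 0, c = 1 ↦ 2
a = 0, c = 2 ↦ 2
a = 1, c = 0 ↦ 2
a = 1, c = 1 ↦ 2
a = 1, c = 2 ↦ 2
a = 2, c = 0 ↦ 2
a = 2, c = 1 ↦ 2
a = 2, c = 2 ↦ 2
Every assignment gives a value ≥ 2.

Yes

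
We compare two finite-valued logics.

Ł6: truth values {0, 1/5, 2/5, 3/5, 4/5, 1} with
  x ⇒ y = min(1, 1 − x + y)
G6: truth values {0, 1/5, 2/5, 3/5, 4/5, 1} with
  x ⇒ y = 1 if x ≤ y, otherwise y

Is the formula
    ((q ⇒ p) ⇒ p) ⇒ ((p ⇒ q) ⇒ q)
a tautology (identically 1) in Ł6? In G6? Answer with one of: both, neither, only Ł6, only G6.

In Ł6: every assignment gives 1 — tautology.
In G6: at p = 0, q = 1/5 the value is 1/5 — not a tautology.

only Ł6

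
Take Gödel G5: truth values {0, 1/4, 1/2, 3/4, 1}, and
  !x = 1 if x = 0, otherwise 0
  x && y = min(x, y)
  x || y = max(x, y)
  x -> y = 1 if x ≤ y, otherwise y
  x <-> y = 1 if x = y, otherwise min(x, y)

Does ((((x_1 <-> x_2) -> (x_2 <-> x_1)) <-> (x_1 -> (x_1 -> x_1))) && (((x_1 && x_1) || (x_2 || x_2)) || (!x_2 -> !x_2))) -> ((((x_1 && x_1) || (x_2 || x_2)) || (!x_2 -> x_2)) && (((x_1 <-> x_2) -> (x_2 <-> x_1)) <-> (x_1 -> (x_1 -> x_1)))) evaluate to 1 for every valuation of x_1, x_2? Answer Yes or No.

Counterexample: take x_1 = 0, x_2 = 0.
x_1 <-> x_2 = 0 <-> 0 = 1
x_2 <-> x_1 = 0 <-> 0 = 1
(x_1 <-> x_2) -> (x_2 <-> x_1) = 1 -> 1 = 1
x_1 -> x_1 = 0 -> 0 = 1
x_1 -> (x_1 -> x_1) = 0 -> 1 = 1
((x_1 <-> x_2) -> (x_2 <-> x_1)) <-> (x_1 -> (x_1 -> x_1)) = 1 <-> 1 = 1
x_1 && x_1 = 0 && 0 = 0
x_2 || x_2 = 0 || 0 = 0
(x_1 && x_1) || (x_2 || x_2) = 0 || 0 = 0
!x_2 = !0 = 1
!x_2 = !0 = 1
!x_2 -> !x_2 = 1 -> 1 = 1
((x_1 && x_1) || (x_2 || x_2)) || (!x_2 -> !x_2) = 0 || 1 = 1
(((x_1 <-> x_2) -> (x_2 <-> x_1)) <-> (x_1 -> (x_1 -> x_1))) && (((x_1 && x_1) || (x_2 || x_2)) || (!x_2 -> !x_2)) = 1 && 1 = 1
x_1 && x_1 = 0 && 0 = 0
x_2 || x_2 = 0 || 0 = 0
(x_1 && x_1) || (x_2 || x_2) = 0 || 0 = 0
!x_2 = !0 = 1
!x_2 -> x_2 = 1 -> 0 = 0
((x_1 && x_1) || (x_2 || x_2)) || (!x_2 -> x_2) = 0 || 0 = 0
x_1 <-> x_2 = 0 <-> 0 = 1
x_2 <-> x_1 = 0 <-> 0 = 1
(x_1 <-> x_2) -> (x_2 <-> x_1) = 1 -> 1 = 1
x_1 -> x_1 = 0 -> 0 = 1
x_1 -> (x_1 -> x_1) = 0 -> 1 = 1
((x_1 <-> x_2) -> (x_2 <-> x_1)) <-> (x_1 -> (x_1 -> x_1)) = 1 <-> 1 = 1
(((x_1 && x_1) || (x_2 || x_2)) || (!x_2 -> x_2)) && (((x_1 <-> x_2) -> (x_2 <-> x_1)) <-> (x_1 -> (x_1 -> x_1))) = 0 && 1 = 0
((((x_1 <-> x_2) -> (x_2 <-> x_1)) <-> (x_1 -> (x_1 -> x_1))) && (((x_1 && x_1) || (x_2 || x_2)) || (!x_2 -> !x_2))) -> ((((x_1 && x_1) || (x_2 || x_2)) || (!x_2 -> x_2)) && (((x_1 <-> x_2) -> (x_2 <-> x_1)) <-> (x_1 -> (x_1 -> x_1)))) = 1 -> 0 = 0
This gives 0 ≠ 1.

No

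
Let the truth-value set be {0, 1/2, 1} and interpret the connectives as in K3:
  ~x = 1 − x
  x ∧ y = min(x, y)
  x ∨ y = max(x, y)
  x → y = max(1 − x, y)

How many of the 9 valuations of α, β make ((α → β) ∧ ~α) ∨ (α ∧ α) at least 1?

6

α = 0, β = 0 ↦ 1  ≥
α = 0, β = 1/2 ↦ 1  ≥
α = 0, β = 1 ↦ 1  ≥
α = 1/2, β = 0 ↦ 1/2  <
α = 1/2, β = 1/2 ↦ 1/2  <
α = 1/2, β = 1 ↦ 1/2  <
α = 1, β = 0 ↦ 1  ≥
α = 1, β = 1/2 ↦ 1  ≥
α = 1, β = 1 ↦ 1  ≥
So 6 of the 9 assignments meet the threshold.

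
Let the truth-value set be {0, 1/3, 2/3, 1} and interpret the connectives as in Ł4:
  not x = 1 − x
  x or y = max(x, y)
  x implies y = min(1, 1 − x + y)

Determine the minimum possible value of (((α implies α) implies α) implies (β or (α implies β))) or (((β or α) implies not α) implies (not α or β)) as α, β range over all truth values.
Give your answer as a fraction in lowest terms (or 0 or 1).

Take α = 2/3, β = 0:
α implies α = 2/3 implies 2/3 = 1
(α implies α) implies α = 1 implies 2/3 = 2/3
α implies β = 2/3 implies 0 = 1/3
β or (α implies β) = 0 or 1/3 = 1/3
((α implies α) implies α) implies (β or (α implies β)) = 2/3 implies 1/3 = 2/3
β or α = 0 or 2/3 = 2/3
not α = not 2/3 = 1/3
(β or α) implies not α = 2/3 implies 1/3 = 2/3
not α = not 2/3 = 1/3
not α or β = 1/3 or 0 = 1/3
((β or α) implies not α) implies (not α or β) = 2/3 implies 1/3 = 2/3
(((α implies α) implies α) implies (β or (α implies β))) or (((β or α) implies not α) implies (not α or β)) = 2/3 or 2/3 = 2/3
No assignment yields a value below 2/3, so this is the minimum.

2/3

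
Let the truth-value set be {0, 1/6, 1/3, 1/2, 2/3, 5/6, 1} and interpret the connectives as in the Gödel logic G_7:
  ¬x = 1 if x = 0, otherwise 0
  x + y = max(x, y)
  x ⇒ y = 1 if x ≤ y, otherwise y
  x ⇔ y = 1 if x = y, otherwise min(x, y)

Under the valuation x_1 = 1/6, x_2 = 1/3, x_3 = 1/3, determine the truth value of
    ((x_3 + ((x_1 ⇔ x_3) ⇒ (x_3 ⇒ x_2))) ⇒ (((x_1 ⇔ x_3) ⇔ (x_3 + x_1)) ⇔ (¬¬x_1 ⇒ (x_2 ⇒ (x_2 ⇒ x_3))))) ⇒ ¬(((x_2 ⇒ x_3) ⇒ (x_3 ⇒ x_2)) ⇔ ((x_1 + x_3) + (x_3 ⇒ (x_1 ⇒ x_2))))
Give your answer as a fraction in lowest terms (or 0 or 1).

x_1 ⇔ x_3 = 1/6 ⇔ 1/3 = 1/6
x_3 ⇒ x_2 = 1/3 ⇒ 1/3 = 1
(x_1 ⇔ x_3) ⇒ (x_3 ⇒ x_2) = 1/6 ⇒ 1 = 1
x_3 + ((x_1 ⇔ x_3) ⇒ (x_3 ⇒ x_2)) = 1/3 + 1 = 1
x_1 ⇔ x_3 = 1/6 ⇔ 1/3 = 1/6
x_3 + x_1 = 1/3 + 1/6 = 1/3
(x_1 ⇔ x_3) ⇔ (x_3 + x_1) = 1/6 ⇔ 1/3 = 1/6
¬x_1 = ¬1/6 = 0
¬¬x_1 = ¬0 = 1
x_2 ⇒ x_3 = 1/3 ⇒ 1/3 = 1
x_2 ⇒ (x_2 ⇒ x_3) = 1/3 ⇒ 1 = 1
¬¬x_1 ⇒ (x_2 ⇒ (x_2 ⇒ x_3)) = 1 ⇒ 1 = 1
((x_1 ⇔ x_3) ⇔ (x_3 + x_1)) ⇔ (¬¬x_1 ⇒ (x_2 ⇒ (x_2 ⇒ x_3))) = 1/6 ⇔ 1 = 1/6
(x_3 + ((x_1 ⇔ x_3) ⇒ (x_3 ⇒ x_2))) ⇒ (((x_1 ⇔ x_3) ⇔ (x_3 + x_1)) ⇔ (¬¬x_1 ⇒ (x_2 ⇒ (x_2 ⇒ x_3)))) = 1 ⇒ 1/6 = 1/6
x_2 ⇒ x_3 = 1/3 ⇒ 1/3 = 1
x_3 ⇒ x_2 = 1/3 ⇒ 1/3 = 1
(x_2 ⇒ x_3) ⇒ (x_3 ⇒ x_2) = 1 ⇒ 1 = 1
x_1 + x_3 = 1/6 + 1/3 = 1/3
x_1 ⇒ x_2 = 1/6 ⇒ 1/3 = 1
x_3 ⇒ (x_1 ⇒ x_2) = 1/3 ⇒ 1 = 1
(x_1 + x_3) + (x_3 ⇒ (x_1 ⇒ x_2)) = 1/3 + 1 = 1
((x_2 ⇒ x_3) ⇒ (x_3 ⇒ x_2)) ⇔ ((x_1 + x_3) + (x_3 ⇒ (x_1 ⇒ x_2))) = 1 ⇔ 1 = 1
¬(((x_2 ⇒ x_3) ⇒ (x_3 ⇒ x_2)) ⇔ ((x_1 + x_3) + (x_3 ⇒ (x_1 ⇒ x_2)))) = ¬1 = 0
((x_3 + ((x_1 ⇔ x_3) ⇒ (x_3 ⇒ x_2))) ⇒ (((x_1 ⇔ x_3) ⇔ (x_3 + x_1)) ⇔ (¬¬x_1 ⇒ (x_2 ⇒ (x_2 ⇒ x_3))))) ⇒ ¬(((x_2 ⇒ x_3) ⇒ (x_3 ⇒ x_2)) ⇔ ((x_1 + x_3) + (x_3 ⇒ (x_1 ⇒ x_2)))) = 1/6 ⇒ 0 = 0

0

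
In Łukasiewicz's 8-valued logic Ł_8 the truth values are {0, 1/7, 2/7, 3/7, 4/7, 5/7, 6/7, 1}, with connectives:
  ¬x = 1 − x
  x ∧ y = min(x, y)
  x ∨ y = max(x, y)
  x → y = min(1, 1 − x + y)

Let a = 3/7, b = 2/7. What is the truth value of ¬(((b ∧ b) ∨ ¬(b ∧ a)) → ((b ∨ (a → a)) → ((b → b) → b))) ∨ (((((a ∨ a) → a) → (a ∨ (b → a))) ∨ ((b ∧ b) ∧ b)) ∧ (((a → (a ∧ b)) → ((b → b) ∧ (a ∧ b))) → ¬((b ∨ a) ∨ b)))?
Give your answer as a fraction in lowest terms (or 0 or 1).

1

b ∧ b = 2/7 ∧ 2/7 = 2/7
b ∧ a = 2/7 ∧ 3/7 = 2/7
¬(b ∧ a) = ¬2/7 = 5/7
(b ∧ b) ∨ ¬(b ∧ a) = 2/7 ∨ 5/7 = 5/7
a → a = 3/7 → 3/7 = 1
b ∨ (a → a) = 2/7 ∨ 1 = 1
b → b = 2/7 → 2/7 = 1
(b → b) → b = 1 → 2/7 = 2/7
(b ∨ (a → a)) → ((b → b) → b) = 1 → 2/7 = 2/7
((b ∧ b) ∨ ¬(b ∧ a)) → ((b ∨ (a → a)) → ((b → b) → b)) = 5/7 → 2/7 = 4/7
¬(((b ∧ b) ∨ ¬(b ∧ a)) → ((b ∨ (a → a)) → ((b → b) → b))) = ¬4/7 = 3/7
a ∨ a = 3/7 ∨ 3/7 = 3/7
(a ∨ a) → a = 3/7 → 3/7 = 1
b → a = 2/7 → 3/7 = 1
a ∨ (b → a) = 3/7 ∨ 1 = 1
((a ∨ a) → a) → (a ∨ (b → a)) = 1 → 1 = 1
b ∧ b = 2/7 ∧ 2/7 = 2/7
(b ∧ b) ∧ b = 2/7 ∧ 2/7 = 2/7
(((a ∨ a) → a) → (a ∨ (b → a))) ∨ ((b ∧ b) ∧ b) = 1 ∨ 2/7 = 1
a ∧ b = 3/7 ∧ 2/7 = 2/7
a → (a ∧ b) = 3/7 → 2/7 = 6/7
b → b = 2/7 → 2/7 = 1
a ∧ b = 3/7 ∧ 2/7 = 2/7
(b → b) ∧ (a ∧ b) = 1 ∧ 2/7 = 2/7
(a → (a ∧ b)) → ((b → b) ∧ (a ∧ b)) = 6/7 → 2/7 = 3/7
b ∨ a = 2/7 ∨ 3/7 = 3/7
(b ∨ a) ∨ b = 3/7 ∨ 2/7 = 3/7
¬((b ∨ a) ∨ b) = ¬3/7 = 4/7
((a → (a ∧ b)) → ((b → b) ∧ (a ∧ b))) → ¬((b ∨ a) ∨ b) = 3/7 → 4/7 = 1
((((a ∨ a) → a) → (a ∨ (b → a))) ∨ ((b ∧ b) ∧ b)) ∧ (((a → (a ∧ b)) → ((b → b) ∧ (a ∧ b))) → ¬((b ∨ a) ∨ b)) = 1 ∧ 1 = 1
¬(((b ∧ b) ∨ ¬(b ∧ a)) → ((b ∨ (a → a)) → ((b → b) → b))) ∨ (((((a ∨ a) → a) → (a ∨ (b → a))) ∨ ((b ∧ b) ∧ b)) ∧ (((a → (a ∧ b)) → ((b → b) ∧ (a ∧ b))) → ¬((b ∨ a) ∨ b))) = 3/7 ∨ 1 = 1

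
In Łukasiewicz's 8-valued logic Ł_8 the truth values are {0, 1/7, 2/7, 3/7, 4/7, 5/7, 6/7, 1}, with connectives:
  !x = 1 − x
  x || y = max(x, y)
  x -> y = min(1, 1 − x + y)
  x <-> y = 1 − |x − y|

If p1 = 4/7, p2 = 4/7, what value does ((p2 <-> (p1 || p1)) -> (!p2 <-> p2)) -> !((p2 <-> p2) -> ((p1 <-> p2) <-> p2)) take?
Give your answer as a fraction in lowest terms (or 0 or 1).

4/7

p1 || p1 = 4/7 || 4/7 = 4/7
p2 <-> (p1 || p1) = 4/7 <-> 4/7 = 1
!p2 = !4/7 = 3/7
!p2 <-> p2 = 3/7 <-> 4/7 = 6/7
(p2 <-> (p1 || p1)) -> (!p2 <-> p2) = 1 -> 6/7 = 6/7
p2 <-> p2 = 4/7 <-> 4/7 = 1
p1 <-> p2 = 4/7 <-> 4/7 = 1
(p1 <-> p2) <-> p2 = 1 <-> 4/7 = 4/7
(p2 <-> p2) -> ((p1 <-> p2) <-> p2) = 1 -> 4/7 = 4/7
!((p2 <-> p2) -> ((p1 <-> p2) <-> p2)) = !4/7 = 3/7
((p2 <-> (p1 || p1)) -> (!p2 <-> p2)) -> !((p2 <-> p2) -> ((p1 <-> p2) <-> p2)) = 6/7 -> 3/7 = 4/7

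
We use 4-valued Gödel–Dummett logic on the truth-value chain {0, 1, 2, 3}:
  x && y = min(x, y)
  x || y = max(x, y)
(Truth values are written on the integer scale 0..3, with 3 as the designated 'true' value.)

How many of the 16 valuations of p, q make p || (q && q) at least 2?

12

p = 0, q = 0 ↦ 0  <
p = 0, q = 1 ↦ 1  <
p = 0, q = 2 ↦ 2  ≥
p = 0, q = 3 ↦ 3  ≥
p = 1, q = 0 ↦ 1  <
p = 1, q = 1 ↦ 1  <
p = 1, q = 2 ↦ 2  ≥
p = 1, q = 3 ↦ 3  ≥
p = 2, q = 0 ↦ 2  ≥
p = 2, q = 1 ↦ 2  ≥
p = 2, q = 2 ↦ 2  ≥
p = 2, q = 3 ↦ 3  ≥
p = 3, q = 0 ↦ 3  ≥
p = 3, q = 1 ↦ 3  ≥
p = 3, q = 2 ↦ 3  ≥
p = 3, q = 3 ↦ 3  ≥
So 12 of the 16 assignments meet the threshold.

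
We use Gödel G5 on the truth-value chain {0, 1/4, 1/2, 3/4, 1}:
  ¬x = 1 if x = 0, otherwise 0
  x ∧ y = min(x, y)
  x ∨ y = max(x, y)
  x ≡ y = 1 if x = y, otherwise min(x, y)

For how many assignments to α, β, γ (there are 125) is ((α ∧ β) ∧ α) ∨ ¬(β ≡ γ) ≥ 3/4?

56

value 1: 44 assignments (counts)
value 3/4: 12 assignments (counts)
value 1/2: 20 assignments
value 1/4: 28 assignments
value 0: 21 assignments
So 56 of the 125 assignments meet the threshold.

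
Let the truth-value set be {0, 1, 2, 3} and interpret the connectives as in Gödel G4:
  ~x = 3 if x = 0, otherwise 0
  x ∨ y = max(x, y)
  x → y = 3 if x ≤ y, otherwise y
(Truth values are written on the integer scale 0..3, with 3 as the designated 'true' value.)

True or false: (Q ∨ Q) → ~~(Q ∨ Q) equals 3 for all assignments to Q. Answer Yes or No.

Q = 0 ↦ 3
Q = 1 ↦ 3
Q = 2 ↦ 3
Q = 3 ↦ 3
Every assignment gives a value ≥ 3.

Yes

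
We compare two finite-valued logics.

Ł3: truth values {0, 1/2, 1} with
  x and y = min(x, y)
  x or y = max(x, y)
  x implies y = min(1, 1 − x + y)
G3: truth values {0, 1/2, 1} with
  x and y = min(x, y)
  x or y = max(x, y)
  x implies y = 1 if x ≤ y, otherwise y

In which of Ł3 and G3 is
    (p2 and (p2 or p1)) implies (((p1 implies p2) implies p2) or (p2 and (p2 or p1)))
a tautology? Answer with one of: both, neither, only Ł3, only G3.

In Ł3: every assignment gives 1 — tautology.
In G3: every assignment gives 1 — tautology.

both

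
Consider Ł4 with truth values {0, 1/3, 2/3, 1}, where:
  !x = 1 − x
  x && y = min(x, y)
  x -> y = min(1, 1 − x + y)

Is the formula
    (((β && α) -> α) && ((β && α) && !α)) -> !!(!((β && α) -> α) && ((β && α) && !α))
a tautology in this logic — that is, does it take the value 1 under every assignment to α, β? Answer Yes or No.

No

Counterexample: take α = 1/3, β = 1/3.
β && α = 1/3 && 1/3 = 1/3
(β && α) -> α = 1/3 -> 1/3 = 1
β && α = 1/3 && 1/3 = 1/3
!α = !1/3 = 2/3
(β && α) && !α = 1/3 && 2/3 = 1/3
((β && α) -> α) && ((β && α) && !α) = 1 && 1/3 = 1/3
β && α = 1/3 && 1/3 = 1/3
(β && α) -> α = 1/3 -> 1/3 = 1
!((β && α) -> α) = !1 = 0
β && α = 1/3 && 1/3 = 1/3
!α = !1/3 = 2/3
(β && α) && !α = 1/3 && 2/3 = 1/3
!((β && α) -> α) && ((β && α) && !α) = 0 && 1/3 = 0
!(!((β && α) -> α) && ((β && α) && !α)) = !0 = 1
!!(!((β && α) -> α) && ((β && α) && !α)) = !1 = 0
(((β && α) -> α) && ((β && α) && !α)) -> !!(!((β && α) -> α) && ((β && α) && !α)) = 1/3 -> 0 = 2/3
This gives 2/3 ≠ 1.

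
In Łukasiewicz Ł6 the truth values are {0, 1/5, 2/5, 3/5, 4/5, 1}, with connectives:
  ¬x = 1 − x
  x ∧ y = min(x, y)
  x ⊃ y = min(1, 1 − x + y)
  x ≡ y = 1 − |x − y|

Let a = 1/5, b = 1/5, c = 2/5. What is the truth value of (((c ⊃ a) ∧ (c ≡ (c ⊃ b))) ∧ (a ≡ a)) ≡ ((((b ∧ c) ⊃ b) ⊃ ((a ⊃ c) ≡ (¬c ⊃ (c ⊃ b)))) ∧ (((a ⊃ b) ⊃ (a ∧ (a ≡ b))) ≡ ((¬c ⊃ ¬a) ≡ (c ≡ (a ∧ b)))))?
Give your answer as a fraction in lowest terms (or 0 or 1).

c ⊃ a = 2/5 ⊃ 1/5 = 4/5
c ⊃ b = 2/5 ⊃ 1/5 = 4/5
c ≡ (c ⊃ b) = 2/5 ≡ 4/5 = 3/5
(c ⊃ a) ∧ (c ≡ (c ⊃ b)) = 4/5 ∧ 3/5 = 3/5
a ≡ a = 1/5 ≡ 1/5 = 1
((c ⊃ a) ∧ (c ≡ (c ⊃ b))) ∧ (a ≡ a) = 3/5 ∧ 1 = 3/5
b ∧ c = 1/5 ∧ 2/5 = 1/5
(b ∧ c) ⊃ b = 1/5 ⊃ 1/5 = 1
a ⊃ c = 1/5 ⊃ 2/5 = 1
¬c = ¬2/5 = 3/5
c ⊃ b = 2/5 ⊃ 1/5 = 4/5
¬c ⊃ (c ⊃ b) = 3/5 ⊃ 4/5 = 1
(a ⊃ c) ≡ (¬c ⊃ (c ⊃ b)) = 1 ≡ 1 = 1
((b ∧ c) ⊃ b) ⊃ ((a ⊃ c) ≡ (¬c ⊃ (c ⊃ b))) = 1 ⊃ 1 = 1
a ⊃ b = 1/5 ⊃ 1/5 = 1
a ≡ b = 1/5 ≡ 1/5 = 1
a ∧ (a ≡ b) = 1/5 ∧ 1 = 1/5
(a ⊃ b) ⊃ (a ∧ (a ≡ b)) = 1 ⊃ 1/5 = 1/5
¬c = ¬2/5 = 3/5
¬a = ¬1/5 = 4/5
¬c ⊃ ¬a = 3/5 ⊃ 4/5 = 1
a ∧ b = 1/5 ∧ 1/5 = 1/5
c ≡ (a ∧ b) = 2/5 ≡ 1/5 = 4/5
(¬c ⊃ ¬a) ≡ (c ≡ (a ∧ b)) = 1 ≡ 4/5 = 4/5
((a ⊃ b) ⊃ (a ∧ (a ≡ b))) ≡ ((¬c ⊃ ¬a) ≡ (c ≡ (a ∧ b))) = 1/5 ≡ 4/5 = 2/5
(((b ∧ c) ⊃ b) ⊃ ((a ⊃ c) ≡ (¬c ⊃ (c ⊃ b)))) ∧ (((a ⊃ b) ⊃ (a ∧ (a ≡ b))) ≡ ((¬c ⊃ ¬a) ≡ (c ≡ (a ∧ b)))) = 1 ∧ 2/5 = 2/5
(((c ⊃ a) ∧ (c ≡ (c ⊃ b))) ∧ (a ≡ a)) ≡ ((((b ∧ c) ⊃ b) ⊃ ((a ⊃ c) ≡ (¬c ⊃ (c ⊃ b)))) ∧ (((a ⊃ b) ⊃ (a ∧ (a ≡ b))) ≡ ((¬c ⊃ ¬a) ≡ (c ≡ (a ∧ b))))) = 3/5 ≡ 2/5 = 4/5

4/5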